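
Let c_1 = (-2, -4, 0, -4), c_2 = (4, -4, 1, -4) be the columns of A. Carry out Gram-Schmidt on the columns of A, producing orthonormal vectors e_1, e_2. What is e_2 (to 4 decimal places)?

e_2 = (0.9284, -0.2321, 0.1741, -0.2321)

c_1 = (-2, -4, 0, -4); ‖c_1‖ = 6.0000, so e_1 = (-0.3333, -0.6667, 0.0000, -0.6667).
e_1·c_2 = (-0.3333)·4 + (-0.6667)·(-4) + 0.0000·1 + (-0.6667)·(-4) = 4.0000.
u_2 = c_2 − 4.0000·e_1 = (5.3333, -1.3333, 1.0000, -1.3333).
‖u_2‖ = 5.7446, so e_2 = (0.9284, -0.2321, 0.1741, -0.2321).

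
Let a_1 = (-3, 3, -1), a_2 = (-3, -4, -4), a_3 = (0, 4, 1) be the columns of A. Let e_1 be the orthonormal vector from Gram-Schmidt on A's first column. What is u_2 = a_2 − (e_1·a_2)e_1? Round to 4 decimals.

u_2 = (-2.8421, -4.1579, -3.9474)

a_1 = (-3, 3, -1); ‖a_1‖ = 4.3589, so e_1 = (-0.6882, 0.6882, -0.2294).
e_1·a_2 = (-0.6882)·(-3) + 0.6882·(-4) + (-0.2294)·(-4) = 0.2294.
u_2 = a_2 − 0.2294·e_1 = (-2.8421, -4.1579, -3.9474).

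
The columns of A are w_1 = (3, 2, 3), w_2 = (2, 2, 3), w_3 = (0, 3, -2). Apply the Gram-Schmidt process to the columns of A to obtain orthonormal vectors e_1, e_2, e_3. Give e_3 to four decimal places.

w_1 = (3, 2, 3); ‖w_1‖ = 4.6904, so e_1 = (0.6396, 0.4264, 0.6396).
e_1·w_2 = 0.6396·2 + 0.4264·2 + 0.6396·3 = 4.0508.
u_2 = w_2 − 4.0508·e_1 = (-0.5909, 0.2727, 0.4091).
‖u_2‖ = 0.7687, so e_2 = (-0.7687, 0.3548, 0.5322).
e_1·w_3 = 0.6396·0 + 0.4264·3 + 0.6396·(-2) = 0.0000; e_2·w_3 = (-0.7687)·0 + 0.3548·3 + 0.5322·(-2) = 0.0000.
u_3 = w_3 + 0.0000·e_1 − 0.0000·e_2 = (0.0000, 3.0000, -2.0000).
‖u_3‖ = 3.6056, so e_3 = (0.0000, 0.8321, -0.5547).

e_3 = (0.0000, 0.8321, -0.5547)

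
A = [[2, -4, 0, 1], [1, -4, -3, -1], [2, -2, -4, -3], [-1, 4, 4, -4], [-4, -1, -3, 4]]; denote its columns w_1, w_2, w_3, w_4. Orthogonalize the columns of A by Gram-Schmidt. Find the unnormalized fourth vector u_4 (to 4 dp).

u_4 = (-0.1648, -2.2749, -1.0557, -3.0704, -0.4114)

q_1 = w_1/‖w_1‖ = (2, 1, 2, -1, -4)/5.0990 = (0.3922, 0.1961, 0.3922, -0.1961, -0.7845).
r_{12} = q_1·w_2 = -3.1379.
u_2 = w_2 + 3.1379·q_1 = (-2.7692, -3.3846, -0.7692, 3.3846, -3.4615).
‖u_2‖ = 6.5692, so q_2 = (-0.4216, -0.5152, -0.1171, 0.5152, -0.5269).
r_{13} = q_1·w_3 = -0.5883; r_{23} = q_2·w_3 = 5.6558.
u_3 = w_3 + 0.5883·q_1 − 5.6558·q_2 = (2.6150, 0.0294, -3.1070, 0.9706, -0.4813).
‖u_3‖ = 4.2031, so q_3 = (0.6222, 0.0070, -0.7392, 0.2309, -0.1145).
r_{14} = q_1·w_4 = -3.3340; r_{24} = q_2·w_4 = -3.7237; r_{34} = q_3·w_4 = 1.4511.
u_4 = w_4 + 3.3340·q_1 + 3.7237·q_2 − 1.4511·q_3 = (-0.1648, -2.2749, -1.0557, -3.0704, -0.4114).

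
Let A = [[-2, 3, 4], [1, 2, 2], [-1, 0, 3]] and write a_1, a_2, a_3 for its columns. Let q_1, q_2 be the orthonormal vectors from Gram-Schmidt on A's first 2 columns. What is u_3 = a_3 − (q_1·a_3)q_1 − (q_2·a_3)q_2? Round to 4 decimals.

u_3 = (-0.6129, 0.9194, 2.1452)

a_1 = (-2, 1, -1); ‖a_1‖ = 2.4495, so q_1 = (-0.8165, 0.4082, -0.4082).
q_1·a_2 = (-0.8165)·3 + 0.4082·2 + (-0.4082)·0 = -1.6330.
u_2 = a_2 + 1.6330·q_1 = (1.6667, 2.6667, -0.6667).
‖u_2‖ = 3.2146, so q_2 = (0.5185, 0.8296, -0.2074).
q_1·a_3 = (-0.8165)·4 + 0.4082·2 + (-0.4082)·3 = -3.6742; q_2·a_3 = 0.5185·4 + 0.8296·2 + (-0.2074)·3 = 3.1109.
u_3 = a_3 + 3.6742·q_1 − 3.1109·q_2 = (-0.6129, 0.9194, 2.1452).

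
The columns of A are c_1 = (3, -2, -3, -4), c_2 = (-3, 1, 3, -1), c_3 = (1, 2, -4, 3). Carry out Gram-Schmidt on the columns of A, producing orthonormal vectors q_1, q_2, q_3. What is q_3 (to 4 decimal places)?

q_1 = c_1/‖c_1‖ = (3, -2, -3, -4)/6.1644 = (0.4867, -0.3244, -0.4867, -0.6489).
r_{12} = q_1·c_2 = -2.5955.
u_2 = c_2 + 2.5955·q_1 = (-1.7368, 0.1579, 1.7368, -2.6842).
‖u_2‖ = 3.6419, so q_2 = (-0.4769, 0.0434, 0.4769, -0.7370).
r_{13} = q_1·c_3 = -0.1622; r_{23} = q_2·c_3 = -4.5090.
u_3 = c_3 + 0.1622·q_1 + 4.5090·q_2 = (-1.0714, 2.1429, -1.9286, -0.4286).
‖u_3‖ = 3.1053, so q_3 = (-0.3450, 0.6901, -0.6211, -0.1380).

q_3 = (-0.3450, 0.6901, -0.6211, -0.1380)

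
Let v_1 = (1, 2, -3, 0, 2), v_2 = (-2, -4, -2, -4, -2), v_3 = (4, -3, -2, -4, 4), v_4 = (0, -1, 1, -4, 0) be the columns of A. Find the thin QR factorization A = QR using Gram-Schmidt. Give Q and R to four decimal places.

v_1 = (1, 2, -3, 0, 2); ‖v_1‖ = 4.2426, so q_1 = (0.2357, 0.4714, -0.7071, 0.0000, 0.4714).
q_1·v_2 = 0.2357·(-2) + 0.4714·(-4) + (-0.7071)·(-2) + 0.0000·(-4) + 0.4714·(-2) = -1.8856.
u_2 = v_2 + 1.8856·q_1 = (-1.5556, -3.1111, -3.3333, -4.0000, -1.1111).
‖u_2‖ = 6.3596, so q_2 = (-0.2446, -0.4892, -0.5241, -0.6290, -0.1747).
q_1·v_3 = 0.2357·4 + 0.4714·(-3) + (-0.7071)·(-2) + 0.0000·(-4) + 0.4714·4 = 2.8284; q_2·v_3 = (-0.2446)·4 + (-0.4892)·(-3) + (-0.5241)·(-2) + (-0.6290)·(-4) + (-0.1747)·4 = 3.3545.
u_3 = v_3 − 2.8284·q_1 − 3.3545·q_2 = (4.1538, -2.6923, 1.7582, -1.8901, 3.2527).
‖u_3‖ = 6.4612, so q_3 = (0.6429, -0.4167, 0.2721, -0.2925, 0.5034).
q_1·v_4 = 0.2357·0 + 0.4714·(-1) + (-0.7071)·1 + 0.0000·(-4) + 0.4714·0 = -1.1785; q_2·v_4 = (-0.2446)·0 + (-0.4892)·(-1) + (-0.5241)·1 + (-0.6290)·(-4) + (-0.1747)·0 = 2.4809; q_3·v_4 = 0.6429·0 + (-0.4167)·(-1) + 0.2721·1 + (-0.2925)·(-4) + 0.5034·0 = 1.8589.
u_4 = v_4 + 1.1785·q_1 − 2.4809·q_2 − 1.8589·q_3 = (-0.3105, 1.5438, 0.9612, -1.8958, 0.0532).
‖u_4‖ = 2.6458, so q_4 = (-0.1173, 0.5835, 0.3633, -0.7165, 0.0201).

Q = [[0.2357, -0.2446, 0.6429, -0.1173], [0.4714, -0.4892, -0.4167, 0.5835], [-0.7071, -0.5241, 0.2721, 0.3633], [0.0000, -0.6290, -0.2925, -0.7165], [0.4714, -0.1747, 0.5034, 0.0201]], R = [[4.2426, -1.8856, 2.8284, -1.1785], [0.0000, 6.3596, 3.3545, 2.4809], [0.0000, 0.0000, 6.4612, 1.8589], [0.0000, 0.0000, 0.0000, 2.6458]]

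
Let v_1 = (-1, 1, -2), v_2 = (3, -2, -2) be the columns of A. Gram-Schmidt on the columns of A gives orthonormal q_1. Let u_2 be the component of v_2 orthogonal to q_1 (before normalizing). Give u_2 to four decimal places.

v_1 = (-1, 1, -2); ‖v_1‖ = 2.4495, so q_1 = (-0.4082, 0.4082, -0.8165).
q_1·v_2 = (-0.4082)·3 + 0.4082·(-2) + (-0.8165)·(-2) = -0.4082.
u_2 = v_2 + 0.4082·q_1 = (2.8333, -1.8333, -2.3333).

u_2 = (2.8333, -1.8333, -2.3333)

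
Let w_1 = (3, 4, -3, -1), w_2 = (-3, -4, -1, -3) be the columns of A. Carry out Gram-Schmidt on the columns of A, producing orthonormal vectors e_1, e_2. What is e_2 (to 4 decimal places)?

e_2 = (-0.2760, -0.3680, -0.5291, -0.7131)

w_1 = (3, 4, -3, -1); ‖w_1‖ = 5.9161, so e_1 = (0.5071, 0.6761, -0.5071, -0.1690).
e_1·w_2 = 0.5071·(-3) + 0.6761·(-4) + (-0.5071)·(-1) + (-0.1690)·(-3) = -3.2116.
u_2 = w_2 + 3.2116·e_1 = (-1.3714, -1.8286, -2.6286, -3.5429).
‖u_2‖ = 4.9685, so e_2 = (-0.2760, -0.3680, -0.5291, -0.7131).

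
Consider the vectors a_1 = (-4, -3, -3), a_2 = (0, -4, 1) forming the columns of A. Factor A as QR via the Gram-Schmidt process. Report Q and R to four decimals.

a_1 = (-4, -3, -3); ‖a_1‖ = 5.8310, so e_1 = (-0.6860, -0.5145, -0.5145).
e_1·a_2 = (-0.6860)·0 + (-0.5145)·(-4) + (-0.5145)·1 = 1.5435.
u_2 = a_2 − 1.5435·e_1 = (1.0588, -3.2059, 1.7941).
‖u_2‖ = 3.8233, so e_2 = (0.2769, -0.8385, 0.4693).

Q = [[-0.6860, 0.2769], [-0.5145, -0.8385], [-0.5145, 0.4693]], R = [[5.8310, 1.5435], [0.0000, 3.8233]]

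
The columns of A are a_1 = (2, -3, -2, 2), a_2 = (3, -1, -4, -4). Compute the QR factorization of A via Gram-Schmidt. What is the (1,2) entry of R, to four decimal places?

r_{12} = 1.9640

q_1 = a_1/‖a_1‖ = (2, -3, -2, 2)/4.5826 = (0.4364, -0.6547, -0.4364, 0.4364).
r_{12} = q_1·a_2 = 1.9640.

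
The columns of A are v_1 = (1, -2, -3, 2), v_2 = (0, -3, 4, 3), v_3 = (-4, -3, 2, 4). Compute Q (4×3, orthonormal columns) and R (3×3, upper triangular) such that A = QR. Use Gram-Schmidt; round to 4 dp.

e_1 = v_1/‖v_1‖ = (1, -2, -3, 2)/4.2426 = (0.2357, -0.4714, -0.7071, 0.4714).
r_{12} = e_1·v_2 = 0.0000.
u_2 = v_2 − 0.0000·e_1 = (0.0000, -3.0000, 4.0000, 3.0000).
‖u_2‖ = 5.8310, so e_2 = (0.0000, -0.5145, 0.6860, 0.5145).
r_{13} = e_1·v_3 = 0.9428; r_{23} = e_2·v_3 = 4.9735.
u_3 = v_3 − 0.9428·e_1 − 4.9735·e_2 = (-4.2222, 0.0033, -0.7451, 0.9967).
‖u_3‖ = 4.4018, so e_3 = (-0.9592, 0.0007, -0.1693, 0.2264).

Q = [[0.2357, 0.0000, -0.9592], [-0.4714, -0.5145, 0.0007], [-0.7071, 0.6860, -0.1693], [0.4714, 0.5145, 0.2264]], R = [[4.2426, 0.0000, 0.9428], [0.0000, 5.8310, 4.9735], [0.0000, 0.0000, 4.4018]]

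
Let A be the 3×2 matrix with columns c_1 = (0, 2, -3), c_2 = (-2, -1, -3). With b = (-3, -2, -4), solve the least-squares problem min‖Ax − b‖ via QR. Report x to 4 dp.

e_1 = c_1/‖c_1‖ = (0, 2, -3)/3.6056 = (0.0000, 0.5547, -0.8321).
r_{12} = e_1·c_2 = 1.9415.
u_2 = c_2 − 1.9415·e_1 = (-2.0000, -2.0769, -1.3846).
‖u_2‖ = 3.1986, so e_2 = (-0.6253, -0.6493, -0.4329).
Qᵀb = (2.2188, 4.9061).
Back-substitute: x_2 = 4.9061/3.1986 = 1.5338.
x_1 = (2.2188 − 1.9415·1.5338)/3.6056 = -0.2105.

x = (-0.2105, 1.5338)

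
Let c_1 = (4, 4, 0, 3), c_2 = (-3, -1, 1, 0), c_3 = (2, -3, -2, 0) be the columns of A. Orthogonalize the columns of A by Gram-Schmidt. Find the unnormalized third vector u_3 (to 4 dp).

c_1 = (4, 4, 0, 3); ‖c_1‖ = 6.4031, so e_1 = (0.6247, 0.6247, 0.0000, 0.4685).
e_1·c_2 = 0.6247·(-3) + 0.6247·(-1) + 0.0000·1 + 0.4685·0 = -2.4988.
u_2 = c_2 + 2.4988·e_1 = (-1.4390, 0.5610, 1.0000, 1.1707).
‖u_2‖ = 2.1808, so e_2 = (-0.6598, 0.2572, 0.4585, 0.5368).
e_1·c_3 = 0.6247·2 + 0.6247·(-3) + 0.0000·(-2) + 0.4685·0 = -0.6247; e_2·c_3 = (-0.6598)·2 + 0.2572·(-3) + 0.4585·(-2) + 0.5368·0 = -3.0085.
u_3 = c_3 + 0.6247·e_1 + 3.0085·e_2 = (0.4051, -1.8359, -0.6205, 1.9077).

u_3 = (0.4051, -1.8359, -0.6205, 1.9077)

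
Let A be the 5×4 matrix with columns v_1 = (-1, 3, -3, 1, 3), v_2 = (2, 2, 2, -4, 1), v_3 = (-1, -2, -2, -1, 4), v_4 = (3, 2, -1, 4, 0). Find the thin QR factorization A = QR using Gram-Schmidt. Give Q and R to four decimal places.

v_1 = (-1, 3, -3, 1, 3); ‖v_1‖ = 5.3852, so e_1 = (-0.1857, 0.5571, -0.5571, 0.1857, 0.5571).
e_1·v_2 = (-0.1857)·2 + 0.5571·2 + (-0.5571)·2 + 0.1857·(-4) + 0.5571·1 = -0.5571.
u_2 = v_2 + 0.5571·e_1 = (1.8966, 2.3103, 1.6897, -3.8966, 1.3103).
‖u_2‖ = 5.3563, so e_2 = (0.3541, 0.4313, 0.3155, -0.7275, 0.2446).
e_1·v_3 = (-0.1857)·(-1) + 0.5571·(-2) + (-0.5571)·(-2) + 0.1857·(-1) + 0.5571·4 = 2.2283; e_2·v_3 = 0.3541·(-1) + 0.4313·(-2) + 0.3155·(-2) + (-0.7275)·(-1) + 0.2446·4 = -0.1416.
u_3 = v_3 − 2.2283·e_1 + 0.1416·e_2 = (-0.5361, -3.1803, -0.7139, -1.5168, 2.7933).
‖u_3‖ = 4.5841, so e_3 = (-0.1169, -0.6938, -0.1557, -0.3309, 0.6093).
e_1·v_4 = (-0.1857)·3 + 0.5571·2 + (-0.5571)·(-1) + 0.1857·4 + 0.5571·0 = 1.8570; e_2·v_4 = 0.3541·3 + 0.4313·2 + 0.3155·(-1) + (-0.7275)·4 + 0.2446·0 = -1.3004; e_3·v_4 = (-0.1169)·3 + (-0.6938)·2 + (-0.1557)·(-1) + (-0.3309)·4 + 0.6093·0 = -2.9061.
u_4 = v_4 − 1.8570·e_1 + 1.3004·e_2 + 2.9061·e_3 = (3.4655, -0.4897, -0.0079, 1.7475, 1.0544).
‖u_4‖ = 4.0515, so e_4 = (0.8553, -0.1209, -0.0019, 0.4313, 0.2603).

Q = [[-0.1857, 0.3541, -0.1169, 0.8553], [0.5571, 0.4313, -0.6938, -0.1209], [-0.5571, 0.3155, -0.1557, -0.0019], [0.1857, -0.7275, -0.3309, 0.4313], [0.5571, 0.2446, 0.6093, 0.2603]], R = [[5.3852, -0.5571, 2.2283, 1.8570], [0.0000, 5.3563, -0.1416, -1.3004], [0.0000, 0.0000, 4.5841, -2.9061], [0.0000, 0.0000, 0.0000, 4.0515]]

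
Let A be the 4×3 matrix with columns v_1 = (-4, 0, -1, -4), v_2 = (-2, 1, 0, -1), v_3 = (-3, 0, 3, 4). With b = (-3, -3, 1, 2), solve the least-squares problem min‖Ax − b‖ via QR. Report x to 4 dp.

v_1 = (-4, 0, -1, -4); ‖v_1‖ = 5.7446, so e_1 = (-0.6963, 0.0000, -0.1741, -0.6963).
e_1·v_2 = (-0.6963)·(-2) + 0.0000·1 + (-0.1741)·0 + (-0.6963)·(-1) = 2.0889.
u_2 = v_2 − 2.0889·e_1 = (-0.5455, 1.0000, 0.3636, 0.4545).
‖u_2‖ = 1.2792, so e_2 = (-0.4264, 0.7817, 0.2843, 0.3553).
e_1·v_3 = (-0.6963)·(-3) + 0.0000·0 + (-0.1741)·3 + (-0.6963)·4 = -1.2185; e_2·v_3 = (-0.4264)·(-3) + 0.7817·0 + 0.2843·3 + 0.3553·4 = 3.5533.
u_3 = v_3 + 1.2185·e_1 − 3.5533·e_2 = (-2.3333, -2.7778, 1.7778, 1.8889).
‖u_3‖ = 4.4597, so e_3 = (-0.5232, -0.6229, 0.3986, 0.4235).
Qᵀb = (0.5222, -0.0711, 4.6839).
Back-substitute: x_3 = 4.6839/4.4597 = 1.0503.
x_2 = (-0.0711 − 3.5533·1.0503)/1.2792 = -2.9730.
x_1 = (0.5222 − 2.0889·(-2.9730) + 1.2185·1.0503)/5.7446 = 1.3948.

x = (1.3948, -2.9730, 1.0503)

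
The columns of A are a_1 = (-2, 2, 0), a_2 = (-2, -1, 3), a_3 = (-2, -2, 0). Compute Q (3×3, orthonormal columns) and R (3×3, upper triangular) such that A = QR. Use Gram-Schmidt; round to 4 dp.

Q = [[-0.7071, -0.4082, -0.5774], [0.7071, -0.4082, -0.5774], [0.0000, 0.8165, -0.5774]], R = [[2.8284, 0.7071, 0.0000], [0.0000, 3.6742, 1.6330], [0.0000, 0.0000, 2.3094]]

a_1 = (-2, 2, 0); ‖a_1‖ = 2.8284, so e_1 = (-0.7071, 0.7071, 0.0000).
e_1·a_2 = (-0.7071)·(-2) + 0.7071·(-1) + 0.0000·3 = 0.7071.
u_2 = a_2 − 0.7071·e_1 = (-1.5000, -1.5000, 3.0000).
‖u_2‖ = 3.6742, so e_2 = (-0.4082, -0.4082, 0.8165).
e_1·a_3 = (-0.7071)·(-2) + 0.7071·(-2) + 0.0000·0 = 0.0000; e_2·a_3 = (-0.4082)·(-2) + (-0.4082)·(-2) + 0.8165·0 = 1.6330.
u_3 = a_3 + 0.0000·e_1 − 1.6330·e_2 = (-1.3333, -1.3333, -1.3333).
‖u_3‖ = 2.3094, so e_3 = (-0.5774, -0.5774, -0.5774).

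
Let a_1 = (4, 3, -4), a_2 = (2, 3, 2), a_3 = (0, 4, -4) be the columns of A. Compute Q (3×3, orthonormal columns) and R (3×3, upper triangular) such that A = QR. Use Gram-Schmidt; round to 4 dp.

Q = [[0.6247, 0.2895, -0.7252], [0.4685, 0.6041, 0.6447], [-0.6247, 0.7425, -0.2417]], R = [[6.4031, 1.4056, 4.3729], [0.0000, 3.8761, -0.5537], [0.0000, 0.0000, 3.5456]]

e_1 = a_1/‖a_1‖ = (4, 3, -4)/6.4031 = (0.6247, 0.4685, -0.6247).
r_{12} = e_1·a_2 = 1.4056.
u_2 = a_2 − 1.4056·e_1 = (1.1220, 2.3415, 2.8780).
‖u_2‖ = 3.8761, so e_2 = (0.2895, 0.6041, 0.7425).
r_{13} = e_1·a_3 = 4.3729; r_{23} = e_2·a_3 = -0.5537.
u_3 = a_3 − 4.3729·e_1 + 0.5537·e_2 = (-2.5714, 2.2857, -0.8571).
‖u_3‖ = 3.5456, so e_3 = (-0.7252, 0.6447, -0.2417).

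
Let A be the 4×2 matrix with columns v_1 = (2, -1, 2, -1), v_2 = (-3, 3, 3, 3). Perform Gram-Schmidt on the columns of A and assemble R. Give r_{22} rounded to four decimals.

r_{22} = 5.6921

v_1 = (2, -1, 2, -1); ‖v_1‖ = 3.1623, so q_1 = (0.6325, -0.3162, 0.6325, -0.3162).
q_1·v_2 = 0.6325·(-3) + (-0.3162)·3 + 0.6325·3 + (-0.3162)·3 = -1.8974.
u_2 = v_2 + 1.8974·q_1 = (-1.8000, 2.4000, 4.2000, 2.4000).
r_{22} = ‖u_2‖ = 5.6921.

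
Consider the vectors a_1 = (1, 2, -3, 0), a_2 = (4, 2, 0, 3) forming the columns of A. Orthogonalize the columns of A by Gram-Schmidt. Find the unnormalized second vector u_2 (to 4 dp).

u_2 = (3.4286, 0.8571, 1.7143, 3.0000)

a_1 = (1, 2, -3, 0); ‖a_1‖ = 3.7417, so e_1 = (0.2673, 0.5345, -0.8018, 0.0000).
e_1·a_2 = 0.2673·4 + 0.5345·2 + (-0.8018)·0 + 0.0000·3 = 2.1381.
u_2 = a_2 − 2.1381·e_1 = (3.4286, 0.8571, 1.7143, 3.0000).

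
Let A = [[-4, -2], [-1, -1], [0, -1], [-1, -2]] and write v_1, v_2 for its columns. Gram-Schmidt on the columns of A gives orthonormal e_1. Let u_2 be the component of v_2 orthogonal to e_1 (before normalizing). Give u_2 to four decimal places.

u_2 = (0.4444, -0.3889, -1.0000, -1.3889)

e_1 = v_1/‖v_1‖ = (-4, -1, 0, -1)/4.2426 = (-0.9428, -0.2357, 0.0000, -0.2357).
r_{12} = e_1·v_2 = 2.5927.
u_2 = v_2 − 2.5927·e_1 = (0.4444, -0.3889, -1.0000, -1.3889).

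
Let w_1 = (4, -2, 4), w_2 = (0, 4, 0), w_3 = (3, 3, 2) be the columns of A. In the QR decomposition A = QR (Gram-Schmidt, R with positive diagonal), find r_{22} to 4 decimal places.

w_1 = (4, -2, 4); ‖w_1‖ = 6.0000, so e_1 = (0.6667, -0.3333, 0.6667).
e_1·w_2 = 0.6667·0 + (-0.3333)·4 + 0.6667·0 = -1.3333.
u_2 = w_2 + 1.3333·e_1 = (0.8889, 3.5556, 0.8889).
r_{22} = ‖u_2‖ = 3.7712.

r_{22} = 3.7712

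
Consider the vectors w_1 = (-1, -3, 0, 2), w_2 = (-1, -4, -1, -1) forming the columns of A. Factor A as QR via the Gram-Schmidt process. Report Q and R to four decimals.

e_1 = w_1/‖w_1‖ = (-1, -3, 0, 2)/3.7417 = (-0.2673, -0.8018, 0.0000, 0.5345).
r_{12} = e_1·w_2 = 2.9399.
u_2 = w_2 − 2.9399·e_1 = (-0.2143, -1.6429, -1.0000, -2.5714).
‖u_2‖ = 3.2183, so e_2 = (-0.0666, -0.5105, -0.3107, -0.7990).

Q = [[-0.2673, -0.0666], [-0.8018, -0.5105], [0.0000, -0.3107], [0.5345, -0.7990]], R = [[3.7417, 2.9399], [0.0000, 3.2183]]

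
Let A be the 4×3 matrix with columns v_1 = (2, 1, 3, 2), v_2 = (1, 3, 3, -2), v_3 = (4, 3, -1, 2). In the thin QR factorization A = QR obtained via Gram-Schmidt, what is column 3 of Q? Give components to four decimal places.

q_3 = (0.5680, 0.5177, -0.6291, 0.1169)

v_1 = (2, 1, 3, 2); ‖v_1‖ = 4.2426, so q_1 = (0.4714, 0.2357, 0.7071, 0.4714).
q_1·v_2 = 0.4714·1 + 0.2357·3 + 0.7071·3 + 0.4714·(-2) = 2.3570.
u_2 = v_2 − 2.3570·q_1 = (-0.1111, 2.4444, 1.3333, -3.1111).
‖u_2‖ = 4.1767, so q_2 = (-0.0266, 0.5853, 0.3192, -0.7449).
q_1·v_3 = 0.4714·4 + 0.2357·3 + 0.7071·(-1) + 0.4714·2 = 2.8284; q_2·v_3 = (-0.0266)·4 + 0.5853·3 + 0.3192·(-1) + (-0.7449)·2 = -0.1596.
u_3 = v_3 − 2.8284·q_1 + 0.1596·q_2 = (2.6624, 2.4268, -2.9490, 0.5478).
‖u_3‖ = 4.6877, so q_3 = (0.5680, 0.5177, -0.6291, 0.1169).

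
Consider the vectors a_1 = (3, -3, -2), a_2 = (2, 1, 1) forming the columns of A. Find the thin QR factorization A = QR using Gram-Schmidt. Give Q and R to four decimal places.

a_1 = (3, -3, -2); ‖a_1‖ = 4.6904, so e_1 = (0.6396, -0.6396, -0.4264).
e_1·a_2 = 0.6396·2 + (-0.6396)·1 + (-0.4264)·1 = 0.2132.
u_2 = a_2 − 0.2132·e_1 = (1.8636, 1.1364, 1.0909).
‖u_2‖ = 2.4402, so e_2 = (0.7637, 0.4657, 0.4471).

Q = [[0.6396, 0.7637], [-0.6396, 0.4657], [-0.4264, 0.4471]], R = [[4.6904, 0.2132], [0.0000, 2.4402]]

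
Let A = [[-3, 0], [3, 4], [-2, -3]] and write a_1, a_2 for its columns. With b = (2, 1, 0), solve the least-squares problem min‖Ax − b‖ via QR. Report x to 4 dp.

a_1 = (-3, 3, -2); ‖a_1‖ = 4.6904, so e_1 = (-0.6396, 0.6396, -0.4264).
e_1·a_2 = (-0.6396)·0 + 0.6396·4 + (-0.4264)·(-3) = 3.8376.
u_2 = a_2 − 3.8376·e_1 = (2.4545, 1.5455, -1.3636).
‖u_2‖ = 3.2051, so e_2 = (0.7658, 0.4822, -0.4255).
Qᵀb = (-0.6396, 2.0138).
Back-substitute: x_2 = 2.0138/3.2051 = 0.6283.
x_1 = (-0.6396 − 3.8376·0.6283)/4.6904 = -0.6504.

x = (-0.6504, 0.6283)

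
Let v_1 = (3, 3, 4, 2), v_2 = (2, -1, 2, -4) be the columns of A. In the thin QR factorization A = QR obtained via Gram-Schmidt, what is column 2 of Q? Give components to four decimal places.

q_2 = (0.3543, -0.2485, 0.3384, -0.8355)

q_1 = v_1/‖v_1‖ = (3, 3, 4, 2)/6.1644 = (0.4867, 0.4867, 0.6489, 0.3244).
r_{12} = q_1·v_2 = 0.4867.
u_2 = v_2 − 0.4867·q_1 = (1.7632, -1.2368, 1.6842, -4.1579).
‖u_2‖ = 4.9763, so q_2 = (0.3543, -0.2485, 0.3384, -0.8355).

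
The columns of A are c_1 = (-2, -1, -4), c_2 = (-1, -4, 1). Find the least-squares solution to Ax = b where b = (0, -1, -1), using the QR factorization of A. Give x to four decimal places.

x = (0.2246, 0.1417)

c_1 = (-2, -1, -4); ‖c_1‖ = 4.5826, so q_1 = (-0.4364, -0.2182, -0.8729).
q_1·c_2 = (-0.4364)·(-1) + (-0.2182)·(-4) + (-0.8729)·1 = 0.4364.
u_2 = c_2 − 0.4364·q_1 = (-0.8095, -3.9048, 1.3810).
‖u_2‖ = 4.2201, so q_2 = (-0.1918, -0.9253, 0.3272).
Qᵀb = (1.0911, 0.5980).
Back-substitute: x_2 = 0.5980/4.2201 = 0.1417.
x_1 = (1.0911 − 0.4364·0.1417)/4.5826 = 0.2246.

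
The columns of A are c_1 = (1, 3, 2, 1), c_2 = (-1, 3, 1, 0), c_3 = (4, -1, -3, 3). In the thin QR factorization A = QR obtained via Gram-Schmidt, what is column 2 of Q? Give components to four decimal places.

c_1 = (1, 3, 2, 1); ‖c_1‖ = 3.8730, so q_1 = (0.2582, 0.7746, 0.5164, 0.2582).
q_1·c_2 = 0.2582·(-1) + 0.7746·3 + 0.5164·1 + 0.2582·0 = 2.5820.
u_2 = c_2 − 2.5820·q_1 = (-1.6667, 1.0000, -0.3333, -0.6667).
‖u_2‖ = 2.0817, so q_2 = (-0.8006, 0.4804, -0.1601, -0.3203).

q_2 = (-0.8006, 0.4804, -0.1601, -0.3203)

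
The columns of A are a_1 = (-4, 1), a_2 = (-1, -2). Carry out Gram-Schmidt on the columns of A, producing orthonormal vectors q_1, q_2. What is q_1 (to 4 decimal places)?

a_1 = (-4, 1); ‖a_1‖ = 4.1231, so q_1 = (-0.9701, 0.2425).

q_1 = (-0.9701, 0.2425)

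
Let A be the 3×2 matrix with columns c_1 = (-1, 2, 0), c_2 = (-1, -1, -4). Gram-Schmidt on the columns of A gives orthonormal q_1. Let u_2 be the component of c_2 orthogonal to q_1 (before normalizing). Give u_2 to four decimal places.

u_2 = (-1.2000, -0.6000, -4.0000)

c_1 = (-1, 2, 0); ‖c_1‖ = 2.2361, so q_1 = (-0.4472, 0.8944, 0.0000).
q_1·c_2 = (-0.4472)·(-1) + 0.8944·(-1) + 0.0000·(-4) = -0.4472.
u_2 = c_2 + 0.4472·q_1 = (-1.2000, -0.6000, -4.0000).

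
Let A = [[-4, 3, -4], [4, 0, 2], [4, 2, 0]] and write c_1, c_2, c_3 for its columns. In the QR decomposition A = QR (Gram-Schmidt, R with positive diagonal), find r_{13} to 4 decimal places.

r_{13} = 3.4641

c_1 = (-4, 4, 4); ‖c_1‖ = 6.9282, so e_1 = (-0.5774, 0.5774, 0.5774).
r_{13} = e_1·c_3 = 3.4641.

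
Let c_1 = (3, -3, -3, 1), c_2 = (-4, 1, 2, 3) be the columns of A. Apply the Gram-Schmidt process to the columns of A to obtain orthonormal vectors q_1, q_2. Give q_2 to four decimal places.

c_1 = (3, -3, -3, 1); ‖c_1‖ = 5.2915, so q_1 = (0.5669, -0.5669, -0.5669, 0.1890).
q_1·c_2 = 0.5669·(-4) + (-0.5669)·1 + (-0.5669)·2 + 0.1890·3 = -3.4017.
u_2 = c_2 + 3.4017·q_1 = (-2.0714, -0.9286, 0.0714, 3.6429).
‖u_2‖ = 4.2929, so q_2 = (-0.4825, -0.2163, 0.0166, 0.8486).

q_2 = (-0.4825, -0.2163, 0.0166, 0.8486)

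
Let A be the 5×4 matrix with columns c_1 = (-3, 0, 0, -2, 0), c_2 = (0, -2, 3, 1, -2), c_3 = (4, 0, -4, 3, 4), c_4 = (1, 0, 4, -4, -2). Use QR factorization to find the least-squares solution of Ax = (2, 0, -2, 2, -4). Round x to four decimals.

x = (-2.3349, -0.7562, -1.2320, -0.6669)

c_1 = (-3, 0, 0, -2, 0); ‖c_1‖ = 3.6056, so e_1 = (-0.8321, 0.0000, 0.0000, -0.5547, 0.0000).
e_1·c_2 = (-0.8321)·0 + 0.0000·(-2) + 0.0000·3 + (-0.5547)·1 + 0.0000·(-2) = -0.5547.
u_2 = c_2 + 0.5547·e_1 = (-0.4615, -2.0000, 3.0000, 0.6923, -2.0000).
‖u_2‖ = 4.2062, so e_2 = (-0.1097, -0.4755, 0.7132, 0.1646, -0.4755).
e_1·c_3 = (-0.8321)·4 + 0.0000·0 + 0.0000·(-4) + (-0.5547)·3 + 0.0000·4 = -4.9923; e_2·c_3 = (-0.1097)·4 + (-0.4755)·0 + 0.7132·(-4) + 0.1646·3 + (-0.4755)·4 = -4.7000.
u_3 = c_3 + 4.9923·e_1 + 4.7000·e_2 = (-0.6696, -2.2348, -0.6478, 1.0043, 1.7652).
‖u_3‖ = 3.1602, so e_3 = (-0.2119, -0.7072, -0.2050, 0.3178, 0.5586).
e_1·c_4 = (-0.8321)·1 + 0.0000·0 + 0.0000·4 + (-0.5547)·(-4) + 0.0000·(-2) = 1.3868; e_2·c_4 = (-0.1097)·1 + (-0.4755)·0 + 0.7132·4 + 0.1646·(-4) + (-0.4755)·(-2) = 3.0358; e_3·c_4 = (-0.2119)·1 + (-0.7072)·0 + (-0.2050)·4 + 0.3178·(-4) + 0.5586·(-2) = -3.4202.
u_4 = c_4 − 1.3868·e_1 − 3.0358·e_2 + 3.4202·e_3 = (1.7623, -0.9752, 1.1337, -2.6434, 1.3539).
‖u_4‖ = 3.7634, so e_4 = (0.4683, -0.2591, 0.3012, -0.7024, 0.3598).
Qᵀb = (-2.7735, 0.5852, -1.6124, -2.5098).
Back-substitute: x_4 = -2.5098/3.7634 = -0.6669.
x_3 = (-1.6124 + 3.4202·(-0.6669))/3.1602 = -1.2320.
x_2 = (0.5852 + 4.7000·(-1.2320) − 3.0358·(-0.6669))/4.2062 = -0.7562.
x_1 = (-2.7735 + 0.5547·(-0.7562) + 4.9923·(-1.2320) − 1.3868·(-0.6669))/3.6056 = -2.3349.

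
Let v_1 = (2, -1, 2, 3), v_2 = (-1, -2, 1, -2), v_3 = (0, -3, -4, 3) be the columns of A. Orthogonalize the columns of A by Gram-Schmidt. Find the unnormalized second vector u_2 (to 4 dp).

q_1 = v_1/‖v_1‖ = (2, -1, 2, 3)/4.2426 = (0.4714, -0.2357, 0.4714, 0.7071).
r_{12} = q_1·v_2 = -0.9428.
u_2 = v_2 + 0.9428·q_1 = (-0.5556, -2.2222, 1.4444, -1.3333).

u_2 = (-0.5556, -2.2222, 1.4444, -1.3333)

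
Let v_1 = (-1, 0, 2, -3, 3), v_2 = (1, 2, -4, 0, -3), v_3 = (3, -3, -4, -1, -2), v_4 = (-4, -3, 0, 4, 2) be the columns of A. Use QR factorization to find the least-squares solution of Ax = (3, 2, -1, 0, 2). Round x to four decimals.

v_1 = (-1, 0, 2, -3, 3); ‖v_1‖ = 4.7958, so e_1 = (-0.2085, 0.0000, 0.4170, -0.6255, 0.6255).
e_1·v_2 = (-0.2085)·1 + 0.0000·2 + 0.4170·(-4) + (-0.6255)·0 + 0.6255·(-3) = -3.7533.
u_2 = v_2 + 3.7533·e_1 = (0.2174, 2.0000, -2.4348, -2.3478, -0.6522).
‖u_2‖ = 3.9891, so e_2 = (0.0545, 0.5014, -0.6104, -0.5886, -0.1635).
e_1·v_3 = (-0.2085)·3 + 0.0000·(-3) + 0.4170·(-4) + (-0.6255)·(-1) + 0.6255·(-2) = -2.9192; e_2·v_3 = 0.0545·3 + 0.5014·(-3) + (-0.6104)·(-4) + (-0.5886)·(-1) + (-0.1635)·(-2) = 2.0164.
u_3 = v_3 + 2.9192·e_1 − 2.0164·e_2 = (2.2814, -4.0109, -1.5519, -1.6393, 0.1557).
‖u_3‖ = 5.1393, so e_3 = (0.4439, -0.7804, -0.3020, -0.3190, 0.0303).
e_1·v_4 = (-0.2085)·(-4) + 0.0000·(-3) + 0.4170·0 + (-0.6255)·4 + 0.6255·2 = -0.4170; e_2·v_4 = 0.0545·(-4) + 0.5014·(-3) + (-0.6104)·0 + (-0.5886)·4 + (-0.1635)·2 = -4.4033; e_3·v_4 = 0.4439·(-4) + (-0.7804)·(-3) + (-0.3020)·0 + (-0.3190)·4 + 0.0303·2 = -0.6497.
u_4 = v_4 + 0.4170·e_1 + 4.4033·e_2 + 0.6497·e_3 = (-3.5586, -1.2994, -2.7098, 0.9403, 1.5607).
‖u_4‖ = 5.0015, so e_4 = (-0.7115, -0.2598, -0.5418, 0.1880, 0.3120).
Qᵀb = (0.2085, 1.4496, 0.1334, -1.4882).
Back-substitute: x_4 = -1.4882/5.0015 = -0.2976.
x_3 = (0.1334 + 0.6497·(-0.2976))/5.1393 = -0.0116.
x_2 = (1.4496 − 2.0164·(-0.0116) + 4.4033·(-0.2976))/3.9891 = 0.0408.
x_1 = (0.2085 + 3.7533·0.0408 + 2.9192·(-0.0116) + 0.4170·(-0.2976))/4.7958 = 0.0425.

x = (0.0425, 0.0408, -0.0116, -0.2976)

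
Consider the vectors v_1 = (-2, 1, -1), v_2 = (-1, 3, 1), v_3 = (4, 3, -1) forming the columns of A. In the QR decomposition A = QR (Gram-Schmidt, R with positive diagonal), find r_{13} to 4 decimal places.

r_{13} = -1.6330

v_1 = (-2, 1, -1); ‖v_1‖ = 2.4495, so q_1 = (-0.8165, 0.4082, -0.4082).
r_{13} = q_1·v_3 = -1.6330.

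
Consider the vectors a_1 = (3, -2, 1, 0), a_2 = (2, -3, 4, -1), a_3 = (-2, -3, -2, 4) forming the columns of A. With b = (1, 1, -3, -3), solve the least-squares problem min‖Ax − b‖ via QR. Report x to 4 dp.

x = (0.7578, -0.8465, -0.4670)

e_1 = a_1/‖a_1‖ = (3, -2, 1, 0)/3.7417 = (0.8018, -0.5345, 0.2673, 0.0000).
r_{12} = e_1·a_2 = 4.2762.
u_2 = a_2 − 4.2762·e_1 = (-1.4286, -0.7143, 2.8571, -1.0000).
‖u_2‖ = 3.4226, so e_2 = (-0.4174, -0.2087, 0.8348, -0.2922).
r_{13} = e_1·a_3 = -0.5345; r_{23} = e_2·a_3 = -1.3774.
u_3 = a_3 + 0.5345·e_1 + 1.3774·e_2 = (-2.1463, -3.5732, -0.7073, 3.5976).
‖u_3‖ = 5.5513, so e_3 = (-0.3866, -0.6437, -0.1274, 0.6481).
Qᵀb = (-0.5345, -2.2539, -2.5922).
Back-substitute: x_3 = -2.5922/5.5513 = -0.4670.
x_2 = (-2.2539 + 1.3774·(-0.4670))/3.4226 = -0.8465.
x_1 = (-0.5345 − 4.2762·(-0.8465) + 0.5345·(-0.4670))/3.7417 = 0.7578.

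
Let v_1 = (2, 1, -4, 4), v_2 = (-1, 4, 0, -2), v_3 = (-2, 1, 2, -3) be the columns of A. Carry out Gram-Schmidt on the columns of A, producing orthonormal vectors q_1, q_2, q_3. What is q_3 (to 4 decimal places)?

q_3 = (-0.8911, -0.1812, -0.4078, 0.0831)

q_1 = v_1/‖v_1‖ = (2, 1, -4, 4)/6.0828 = (0.3288, 0.1644, -0.6576, 0.6576).
r_{12} = q_1·v_2 = -0.9864.
u_2 = v_2 + 0.9864·q_1 = (-0.6757, 4.1622, -0.6486, -1.3514).
‖u_2‖ = 4.4752, so q_2 = (-0.1510, 0.9301, -0.1449, -0.3020).
r_{13} = q_1·v_3 = -3.7812; r_{23} = q_2·v_3 = 1.8480.
u_3 = v_3 + 3.7812·q_1 − 1.8480·q_2 = (-0.4777, -0.0972, -0.2186, 0.0445).
‖u_3‖ = 0.5361, so q_3 = (-0.8911, -0.1812, -0.4078, 0.0831).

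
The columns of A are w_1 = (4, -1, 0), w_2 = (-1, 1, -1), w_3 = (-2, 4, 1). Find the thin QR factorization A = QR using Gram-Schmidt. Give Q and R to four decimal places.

w_1 = (4, -1, 0); ‖w_1‖ = 4.1231, so q_1 = (0.9701, -0.2425, 0.0000).
q_1·w_2 = 0.9701·(-1) + (-0.2425)·1 + 0.0000·(-1) = -1.2127.
u_2 = w_2 + 1.2127·q_1 = (0.1765, 0.7059, -1.0000).
‖u_2‖ = 1.2367, so q_2 = (0.1427, 0.5708, -0.8086).
q_1·w_3 = 0.9701·(-2) + (-0.2425)·4 + 0.0000·1 = -2.9104; q_2·w_3 = 0.1427·(-2) + 0.5708·4 + (-0.8086)·1 = 1.1891.
u_3 = w_3 + 2.9104·q_1 − 1.1891·q_2 = (0.6538, 2.6154, 1.9615).
‖u_3‖ = 3.3340, so q_3 = (0.1961, 0.7845, 0.5883).

Q = [[0.9701, 0.1427, 0.1961], [-0.2425, 0.5708, 0.7845], [0.0000, -0.8086, 0.5883]], R = [[4.1231, -1.2127, -2.9104], [0.0000, 1.2367, 1.1891], [0.0000, 0.0000, 3.3340]]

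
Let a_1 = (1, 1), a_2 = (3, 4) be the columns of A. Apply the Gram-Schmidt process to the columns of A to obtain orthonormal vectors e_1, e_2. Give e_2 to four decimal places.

a_1 = (1, 1); ‖a_1‖ = 1.4142, so e_1 = (0.7071, 0.7071).
e_1·a_2 = 0.7071·3 + 0.7071·4 = 4.9497.
u_2 = a_2 − 4.9497·e_1 = (-0.5000, 0.5000).
‖u_2‖ = 0.7071, so e_2 = (-0.7071, 0.7071).

e_2 = (-0.7071, 0.7071)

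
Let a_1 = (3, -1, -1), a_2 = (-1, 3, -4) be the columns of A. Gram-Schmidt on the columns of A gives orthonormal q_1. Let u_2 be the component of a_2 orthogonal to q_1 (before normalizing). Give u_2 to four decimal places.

q_1 = a_1/‖a_1‖ = (3, -1, -1)/3.3166 = (0.9045, -0.3015, -0.3015).
r_{12} = q_1·a_2 = -0.6030.
u_2 = a_2 + 0.6030·q_1 = (-0.4545, 2.8182, -4.1818).

u_2 = (-0.4545, 2.8182, -4.1818)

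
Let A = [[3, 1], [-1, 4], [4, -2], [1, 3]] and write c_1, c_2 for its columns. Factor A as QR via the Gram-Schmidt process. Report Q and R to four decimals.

Q = [[0.5774, 0.3113], [-0.1925, 0.7056], [0.7698, -0.2075], [0.1925, 0.6018]], R = [[5.1962, -1.1547], [0.0000, 5.3541]]

q_1 = c_1/‖c_1‖ = (3, -1, 4, 1)/5.1962 = (0.5774, -0.1925, 0.7698, 0.1925).
r_{12} = q_1·c_2 = -1.1547.
u_2 = c_2 + 1.1547·q_1 = (1.6667, 3.7778, -1.1111, 3.2222).
‖u_2‖ = 5.3541, so q_2 = (0.3113, 0.7056, -0.2075, 0.6018).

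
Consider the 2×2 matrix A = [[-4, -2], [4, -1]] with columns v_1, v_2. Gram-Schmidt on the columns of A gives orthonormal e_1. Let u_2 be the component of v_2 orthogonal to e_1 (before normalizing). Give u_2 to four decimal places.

u_2 = (-1.5000, -1.5000)

v_1 = (-4, 4); ‖v_1‖ = 5.6569, so e_1 = (-0.7071, 0.7071).
e_1·v_2 = (-0.7071)·(-2) + 0.7071·(-1) = 0.7071.
u_2 = v_2 − 0.7071·e_1 = (-1.5000, -1.5000).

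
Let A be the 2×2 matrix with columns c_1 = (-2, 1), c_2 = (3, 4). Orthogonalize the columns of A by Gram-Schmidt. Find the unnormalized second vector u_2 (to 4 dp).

e_1 = c_1/‖c_1‖ = (-2, 1)/2.2361 = (-0.8944, 0.4472).
r_{12} = e_1·c_2 = -0.8944.
u_2 = c_2 + 0.8944·e_1 = (2.2000, 4.4000).

u_2 = (2.2000, 4.4000)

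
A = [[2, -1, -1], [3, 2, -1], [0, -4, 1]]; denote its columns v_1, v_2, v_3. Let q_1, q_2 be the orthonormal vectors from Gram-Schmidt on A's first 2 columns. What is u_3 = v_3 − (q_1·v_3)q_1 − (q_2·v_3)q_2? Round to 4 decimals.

u_3 = (-0.5136, 0.3424, 0.2996)

v_1 = (2, 3, 0); ‖v_1‖ = 3.6056, so q_1 = (0.5547, 0.8321, 0.0000).
q_1·v_2 = 0.5547·(-1) + 0.8321·2 + 0.0000·(-4) = 1.1094.
u_2 = v_2 − 1.1094·q_1 = (-1.6154, 1.0769, -4.0000).
‖u_2‖ = 4.4463, so q_2 = (-0.3633, 0.2422, -0.8996).
q_1·v_3 = 0.5547·(-1) + 0.8321·(-1) + 0.0000·1 = -1.3868; q_2·v_3 = (-0.3633)·(-1) + 0.2422·(-1) + (-0.8996)·1 = -0.7785.
u_3 = v_3 + 1.3868·q_1 + 0.7785·q_2 = (-0.5136, 0.3424, 0.2996).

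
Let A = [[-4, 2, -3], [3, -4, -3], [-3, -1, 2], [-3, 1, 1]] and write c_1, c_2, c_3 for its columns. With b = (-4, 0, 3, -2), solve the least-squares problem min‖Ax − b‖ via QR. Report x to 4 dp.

c_1 = (-4, 3, -3, -3); ‖c_1‖ = 6.5574, so e_1 = (-0.6100, 0.4575, -0.4575, -0.4575).
e_1·c_2 = (-0.6100)·2 + 0.4575·(-4) + (-0.4575)·(-1) + (-0.4575)·1 = -3.0500.
u_2 = c_2 + 3.0500·e_1 = (0.1395, -2.6047, -2.3953, -0.3953).
‖u_2‖ = 3.5634, so e_2 = (0.0392, -0.7309, -0.6722, -0.1109).
e_1·c_3 = (-0.6100)·(-3) + 0.4575·(-3) + (-0.4575)·2 + (-0.4575)·1 = -0.9150; e_2·c_3 = 0.0392·(-3) + (-0.7309)·(-3) + (-0.6722)·2 + (-0.1109)·1 = 0.6200.
u_3 = c_3 + 0.9150·e_1 − 0.6200·e_2 = (-3.5824, -2.1282, 1.9982, 0.6502).
‖u_3‖ = 4.6667, so e_3 = (-0.7677, -0.4560, 0.4282, 0.1393).
Qᵀb = (1.9825, -1.9514, 4.0765).
Back-substitute: x_3 = 4.0765/4.6667 = 0.8735.
x_2 = (-1.9514 − 0.6200·0.8735)/3.5634 = -0.6996.
x_1 = (1.9825 + 3.0500·(-0.6996) + 0.9150·0.8735)/6.5574 = 0.0988.

x = (0.0988, -0.6996, 0.8735)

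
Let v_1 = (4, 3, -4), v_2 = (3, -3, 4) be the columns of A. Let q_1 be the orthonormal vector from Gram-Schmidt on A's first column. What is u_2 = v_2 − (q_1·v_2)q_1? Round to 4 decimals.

u_2 = (4.2683, -2.0488, 2.7317)

v_1 = (4, 3, -4); ‖v_1‖ = 6.4031, so q_1 = (0.6247, 0.4685, -0.6247).
q_1·v_2 = 0.6247·3 + 0.4685·(-3) + (-0.6247)·4 = -2.0303.
u_2 = v_2 + 2.0303·q_1 = (4.2683, -2.0488, 2.7317).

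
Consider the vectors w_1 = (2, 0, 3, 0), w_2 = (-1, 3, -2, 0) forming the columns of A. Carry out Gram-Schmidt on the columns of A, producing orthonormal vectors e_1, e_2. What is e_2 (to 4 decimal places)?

e_2 = (0.0766, 0.9958, -0.0511, 0.0000)

w_1 = (2, 0, 3, 0); ‖w_1‖ = 3.6056, so e_1 = (0.5547, 0.0000, 0.8321, 0.0000).
e_1·w_2 = 0.5547·(-1) + 0.0000·3 + 0.8321·(-2) + 0.0000·0 = -2.2188.
u_2 = w_2 + 2.2188·e_1 = (0.2308, 3.0000, -0.1538, 0.0000).
‖u_2‖ = 3.0128, so e_2 = (0.0766, 0.9958, -0.0511, 0.0000).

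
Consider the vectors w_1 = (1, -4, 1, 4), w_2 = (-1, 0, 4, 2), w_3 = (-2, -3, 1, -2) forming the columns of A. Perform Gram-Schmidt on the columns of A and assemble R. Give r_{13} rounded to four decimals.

w_1 = (1, -4, 1, 4); ‖w_1‖ = 5.8310, so q_1 = (0.1715, -0.6860, 0.1715, 0.6860).
r_{13} = q_1·w_3 = 0.5145.

r_{13} = 0.5145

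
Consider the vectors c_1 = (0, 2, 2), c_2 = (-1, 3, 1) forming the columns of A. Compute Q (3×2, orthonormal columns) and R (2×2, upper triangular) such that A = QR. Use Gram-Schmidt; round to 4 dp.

Q = [[0.0000, -0.5774], [0.7071, 0.5774], [0.7071, -0.5774]], R = [[2.8284, 2.8284], [0.0000, 1.7321]]

c_1 = (0, 2, 2); ‖c_1‖ = 2.8284, so q_1 = (0.0000, 0.7071, 0.7071).
q_1·c_2 = 0.0000·(-1) + 0.7071·3 + 0.7071·1 = 2.8284.
u_2 = c_2 − 2.8284·q_1 = (-1.0000, 1.0000, -1.0000).
‖u_2‖ = 1.7321, so q_2 = (-0.5774, 0.5774, -0.5774).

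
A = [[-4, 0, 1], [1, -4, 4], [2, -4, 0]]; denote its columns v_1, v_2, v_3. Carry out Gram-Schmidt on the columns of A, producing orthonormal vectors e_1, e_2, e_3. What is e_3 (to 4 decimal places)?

e_3 = (-0.1741, 0.6963, -0.6963)

e_1 = v_1/‖v_1‖ = (-4, 1, 2)/4.5826 = (-0.8729, 0.2182, 0.4364).
r_{12} = e_1·v_2 = -2.6186.
u_2 = v_2 + 2.6186·e_1 = (-2.2857, -3.4286, -2.8571).
‖u_2‖ = 5.0143, so e_2 = (-0.4558, -0.6838, -0.5698).
r_{13} = e_1·v_3 = 0.0000; r_{23} = e_2·v_3 = -3.1909.
u_3 = v_3 + 0.0000·e_1 + 3.1909·e_2 = (-0.4545, 1.8182, -1.8182).
‖u_3‖ = 2.6112, so e_3 = (-0.1741, 0.6963, -0.6963).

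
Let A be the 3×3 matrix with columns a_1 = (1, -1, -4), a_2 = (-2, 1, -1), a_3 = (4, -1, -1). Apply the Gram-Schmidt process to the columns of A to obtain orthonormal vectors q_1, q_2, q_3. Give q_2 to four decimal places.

q_2 = (-0.8431, 0.4329, -0.3190)

a_1 = (1, -1, -4); ‖a_1‖ = 4.2426, so q_1 = (0.2357, -0.2357, -0.9428).
q_1·a_2 = 0.2357·(-2) + (-0.2357)·1 + (-0.9428)·(-1) = 0.2357.
u_2 = a_2 − 0.2357·q_1 = (-2.0556, 1.0556, -0.7778).
‖u_2‖ = 2.4381, so q_2 = (-0.8431, 0.4329, -0.3190).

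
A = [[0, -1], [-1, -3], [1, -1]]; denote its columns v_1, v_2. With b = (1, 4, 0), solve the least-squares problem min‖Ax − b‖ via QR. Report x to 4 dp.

e_1 = v_1/‖v_1‖ = (0, -1, 1)/1.4142 = (0.0000, -0.7071, 0.7071).
r_{12} = e_1·v_2 = 1.4142.
u_2 = v_2 − 1.4142·e_1 = (-1.0000, -2.0000, -2.0000).
‖u_2‖ = 3.0000, so e_2 = (-0.3333, -0.6667, -0.6667).
Qᵀb = (-2.8284, -3.0000).
Back-substitute: x_2 = -3.0000/3.0000 = -1.0000.
x_1 = (-2.8284 − 1.4142·(-1.0000))/1.4142 = -1.0000.

x = (-1.0000, -1.0000)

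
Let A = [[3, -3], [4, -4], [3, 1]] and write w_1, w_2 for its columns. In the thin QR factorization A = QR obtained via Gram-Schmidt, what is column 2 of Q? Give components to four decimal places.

e_2 = (-0.3087, -0.4116, 0.8575)

w_1 = (3, 4, 3); ‖w_1‖ = 5.8310, so e_1 = (0.5145, 0.6860, 0.5145).
e_1·w_2 = 0.5145·(-3) + 0.6860·(-4) + 0.5145·1 = -3.7730.
u_2 = w_2 + 3.7730·e_1 = (-1.0588, -1.4118, 2.9412).
‖u_2‖ = 3.4300, so e_2 = (-0.3087, -0.4116, 0.8575).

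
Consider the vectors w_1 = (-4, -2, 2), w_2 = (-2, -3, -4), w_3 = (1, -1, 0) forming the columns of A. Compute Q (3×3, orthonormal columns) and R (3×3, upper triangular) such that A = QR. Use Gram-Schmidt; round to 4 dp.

Q = [[-0.8165, -0.1907, 0.5449], [-0.4082, -0.4767, -0.7785], [0.4082, -0.8581, 0.3114]], R = [[4.8990, 1.2247, -0.4082], [0.0000, 5.2440, 0.2860], [0.0000, 0.0000, 1.3234]]

w_1 = (-4, -2, 2); ‖w_1‖ = 4.8990, so q_1 = (-0.8165, -0.4082, 0.4082).
q_1·w_2 = (-0.8165)·(-2) + (-0.4082)·(-3) + 0.4082·(-4) = 1.2247.
u_2 = w_2 − 1.2247·q_1 = (-1.0000, -2.5000, -4.5000).
‖u_2‖ = 5.2440, so q_2 = (-0.1907, -0.4767, -0.8581).
q_1·w_3 = (-0.8165)·1 + (-0.4082)·(-1) + 0.4082·0 = -0.4082; q_2·w_3 = (-0.1907)·1 + (-0.4767)·(-1) + (-0.8581)·0 = 0.2860.
u_3 = w_3 + 0.4082·q_1 − 0.2860·q_2 = (0.7212, -1.0303, 0.4121).
‖u_3‖ = 1.3234, so q_3 = (0.5449, -0.7785, 0.3114).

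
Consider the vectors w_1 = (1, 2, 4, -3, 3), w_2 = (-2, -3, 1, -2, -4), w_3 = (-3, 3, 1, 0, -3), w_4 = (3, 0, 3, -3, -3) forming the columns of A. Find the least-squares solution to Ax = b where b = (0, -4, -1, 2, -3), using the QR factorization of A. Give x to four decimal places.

w_1 = (1, 2, 4, -3, 3); ‖w_1‖ = 6.2450, so e_1 = (0.1601, 0.3203, 0.6405, -0.4804, 0.4804).
e_1·w_2 = 0.1601·(-2) + 0.3203·(-3) + 0.6405·1 + (-0.4804)·(-2) + 0.4804·(-4) = -1.6013.
u_2 = w_2 + 1.6013·e_1 = (-1.7436, -2.4872, 2.0256, -2.7692, -3.2308).
‖u_2‖ = 5.6068, so e_2 = (-0.3110, -0.4436, 0.3613, -0.4939, -0.5762).
e_1·w_3 = 0.1601·(-3) + 0.3203·3 + 0.6405·1 + (-0.4804)·0 + 0.4804·(-3) = -0.3203; e_2·w_3 = (-0.3110)·(-3) + (-0.4436)·3 + 0.3613·1 + (-0.4939)·0 + (-0.5762)·(-3) = 1.6921.
u_3 = w_3 + 0.3203·e_1 − 1.6921·e_2 = (-2.4225, 3.8532, 0.5938, 0.6819, -1.8711).
‖u_3‖ = 5.0034, so e_3 = (-0.4842, 0.7701, 0.1187, 0.1363, -0.3740).
e_1·w_4 = 0.1601·3 + 0.3203·0 + 0.6405·3 + (-0.4804)·(-3) + 0.4804·(-3) = 2.4019; e_2·w_4 = (-0.3110)·3 + (-0.4436)·0 + 0.3613·3 + (-0.4939)·(-3) + (-0.5762)·(-3) = 3.3613; e_3·w_4 = (-0.4842)·3 + 0.7701·0 + 0.1187·3 + 0.1363·(-3) + (-0.3740)·(-3) = -0.3834.
u_4 = w_4 − 2.4019·e_1 − 3.3613·e_2 + 0.3834·e_3 = (3.4750, 1.0171, 0.2926, -0.1337, -2.3604).
‖u_4‖ = 4.3342, so e_4 = (0.8018, 0.2347, 0.0675, -0.0309, -0.5446).
Qᵀb = (-4.3235, 2.1540, -1.8046, 0.5658).
Back-substitute: x_4 = 0.5658/4.3342 = 0.1306.
x_3 = (-1.8046 + 0.3834·0.1306)/5.0034 = -0.3507.
x_2 = (2.1540 − 1.6921·(-0.3507) − 3.3613·0.1306)/5.6068 = 0.4117.
x_1 = (-4.3235 + 1.6013·0.4117 + 0.3203·(-0.3507) − 2.4019·0.1306)/6.2450 = -0.6549.

x = (-0.6549, 0.4117, -0.3507, 0.1306)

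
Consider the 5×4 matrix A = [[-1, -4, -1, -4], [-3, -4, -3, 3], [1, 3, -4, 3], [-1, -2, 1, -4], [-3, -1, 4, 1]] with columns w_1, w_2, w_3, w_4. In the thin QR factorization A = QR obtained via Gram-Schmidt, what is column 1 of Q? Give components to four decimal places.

w_1 = (-1, -3, 1, -1, -3); ‖w_1‖ = 4.5826, so q_1 = (-0.2182, -0.6547, 0.2182, -0.2182, -0.6547).

q_1 = (-0.2182, -0.6547, 0.2182, -0.2182, -0.6547)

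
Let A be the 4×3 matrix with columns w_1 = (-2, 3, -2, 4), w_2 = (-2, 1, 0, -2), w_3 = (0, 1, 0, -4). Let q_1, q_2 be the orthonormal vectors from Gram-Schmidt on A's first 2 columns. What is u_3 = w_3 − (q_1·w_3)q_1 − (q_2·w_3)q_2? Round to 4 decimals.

w_1 = (-2, 3, -2, 4); ‖w_1‖ = 5.7446, so q_1 = (-0.3482, 0.5222, -0.3482, 0.6963).
q_1·w_2 = (-0.3482)·(-2) + 0.5222·1 + (-0.3482)·0 + 0.6963·(-2) = -0.1741.
u_2 = w_2 + 0.1741·q_1 = (-2.0606, 1.0909, -0.0606, -1.8788).
‖u_2‖ = 2.9949, so q_2 = (-0.6880, 0.3643, -0.0202, -0.6273).
q_1·w_3 = (-0.3482)·0 + 0.5222·1 + (-0.3482)·0 + 0.6963·(-4) = -2.2630; q_2·w_3 = (-0.6880)·0 + 0.3643·1 + (-0.0202)·0 + (-0.6273)·(-4) = 2.8735.
u_3 = w_3 + 2.2630·q_1 − 2.8735·q_2 = (1.1892, 1.1351, -0.7297, -0.6216).

u_3 = (1.1892, 1.1351, -0.7297, -0.6216)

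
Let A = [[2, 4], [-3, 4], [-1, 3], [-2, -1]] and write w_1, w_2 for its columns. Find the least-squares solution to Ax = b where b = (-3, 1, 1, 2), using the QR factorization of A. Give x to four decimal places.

w_1 = (2, -3, -1, -2); ‖w_1‖ = 4.2426, so q_1 = (0.4714, -0.7071, -0.2357, -0.4714).
q_1·w_2 = 0.4714·4 + (-0.7071)·4 + (-0.2357)·3 + (-0.4714)·(-1) = -1.1785.
u_2 = w_2 + 1.1785·q_1 = (4.5556, 3.1667, 2.7222, -1.5556).
‖u_2‖ = 6.3727, so q_2 = (0.7149, 0.4969, 0.4272, -0.2441).
Qᵀb = (-3.2998, -1.7087).
Back-substitute: x_2 = -1.7087/6.3727 = -0.2681.
x_1 = (-3.2998 + 1.1785·(-0.2681))/4.2426 = -0.8523.

x = (-0.8523, -0.2681)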